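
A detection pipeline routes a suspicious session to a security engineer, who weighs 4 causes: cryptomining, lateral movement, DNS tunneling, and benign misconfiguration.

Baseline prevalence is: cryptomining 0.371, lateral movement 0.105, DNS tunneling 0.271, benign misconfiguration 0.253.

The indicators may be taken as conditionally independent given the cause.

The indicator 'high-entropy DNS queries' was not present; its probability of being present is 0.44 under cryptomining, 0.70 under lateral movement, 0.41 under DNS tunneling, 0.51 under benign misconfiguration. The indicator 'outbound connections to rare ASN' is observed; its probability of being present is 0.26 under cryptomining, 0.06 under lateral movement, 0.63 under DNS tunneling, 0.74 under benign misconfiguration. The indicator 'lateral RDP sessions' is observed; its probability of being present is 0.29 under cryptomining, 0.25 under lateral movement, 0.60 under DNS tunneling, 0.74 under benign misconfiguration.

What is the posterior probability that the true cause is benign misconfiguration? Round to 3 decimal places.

0.470

For each hypothesis, the unnormalized posterior weight is prior × product of the indicator likelihoods (using 1 − P(present | H) for each absent indicator):
  cryptomining: 0.371 × (1 − 0.44) × 0.26 × 0.29 = 0.015665
  lateral movement: 0.105 × (1 − 0.70) × 0.06 × 0.25 = 0.0004725
  DNS tunneling: 0.271 × (1 − 0.41) × 0.63 × 0.60 = 0.060438
  benign misconfiguration: 0.253 × (1 − 0.51) × 0.74 × 0.74 = 0.067886
Marginal likelihood of the evidence = 0.14446.
P(benign misconfiguration | evidence) = 0.067886 / 0.14446 ≈ 0.470.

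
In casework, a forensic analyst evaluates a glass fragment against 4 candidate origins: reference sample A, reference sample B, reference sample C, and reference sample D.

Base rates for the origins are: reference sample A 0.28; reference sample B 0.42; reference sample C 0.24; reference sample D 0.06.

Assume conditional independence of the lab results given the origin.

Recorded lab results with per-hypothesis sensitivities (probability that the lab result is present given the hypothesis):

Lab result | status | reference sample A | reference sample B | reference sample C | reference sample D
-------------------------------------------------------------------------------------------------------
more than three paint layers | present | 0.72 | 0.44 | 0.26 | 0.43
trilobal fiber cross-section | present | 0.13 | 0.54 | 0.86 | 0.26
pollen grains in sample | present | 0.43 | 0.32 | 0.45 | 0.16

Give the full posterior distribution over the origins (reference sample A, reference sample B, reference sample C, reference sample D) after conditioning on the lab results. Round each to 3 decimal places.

For each hypothesis, the unnormalized posterior weight is prior × product of the lab result likelihoods:
  reference sample A: 0.28 × 0.72 × 0.13 × 0.43 = 0.011269
  reference sample B: 0.42 × 0.44 × 0.54 × 0.32 = 0.031933
  reference sample C: 0.24 × 0.26 × 0.86 × 0.45 = 0.024149
  reference sample D: 0.06 × 0.43 × 0.26 × 0.16 = 0.0010733
Marginal likelihood of the evidence = 0.068425.
P(reference sample A | evidence) = 0.011269 / 0.068425 ≈ 0.165
P(reference sample B | evidence) = 0.031933 / 0.068425 ≈ 0.467
P(reference sample C | evidence) = 0.024149 / 0.068425 ≈ 0.353
P(reference sample D | evidence) = 0.0010733 / 0.068425 ≈ 0.016

0.165, 0.467, 0.353, 0.016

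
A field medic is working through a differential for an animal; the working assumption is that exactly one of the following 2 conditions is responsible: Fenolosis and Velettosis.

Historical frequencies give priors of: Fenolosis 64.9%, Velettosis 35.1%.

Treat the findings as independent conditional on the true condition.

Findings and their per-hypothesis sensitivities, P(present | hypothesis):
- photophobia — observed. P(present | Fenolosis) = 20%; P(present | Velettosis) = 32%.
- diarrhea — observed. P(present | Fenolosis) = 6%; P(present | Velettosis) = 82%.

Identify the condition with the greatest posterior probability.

Velettosis

For each hypothesis, the unnormalized posterior weight is prior × product of the finding likelihoods:
  Fenolosis: 0.649 × 0.20 × 0.06 = 0.007788
  Velettosis: 0.351 × 0.32 × 0.82 = 0.092102
Normalizing constant Z = 0.007788 + 0.092102 = 0.09989.
P(Fenolosis | evidence) ≈ 0.007788 / 0.09989 ≈ 0.078
P(Velettosis | evidence) ≈ 0.092102 / 0.09989 ≈ 0.922
The largest is 0.922, so Velettosis is most probable.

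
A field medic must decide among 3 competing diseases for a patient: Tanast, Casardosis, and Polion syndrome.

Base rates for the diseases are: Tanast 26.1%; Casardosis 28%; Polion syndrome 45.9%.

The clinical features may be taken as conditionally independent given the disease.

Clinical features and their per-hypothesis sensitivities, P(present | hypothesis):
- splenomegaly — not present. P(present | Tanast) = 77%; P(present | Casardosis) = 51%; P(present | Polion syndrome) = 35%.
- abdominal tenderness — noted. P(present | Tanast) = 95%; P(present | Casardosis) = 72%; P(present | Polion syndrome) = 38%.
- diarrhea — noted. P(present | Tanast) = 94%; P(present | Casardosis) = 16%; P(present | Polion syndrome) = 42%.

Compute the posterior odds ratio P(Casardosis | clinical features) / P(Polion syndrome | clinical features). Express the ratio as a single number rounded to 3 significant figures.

0.332

Posterior odds equal prior odds times the likelihood ratio; only the two competing hypotheses matter (using 1 − P(present | H) for each absent clinical feature).
  Casardosis: 0.280 × (1 − 0.51) × 0.72 × 0.16 = 0.015805
  Polion syndrome: 0.459 × (1 − 0.35) × 0.38 × 0.42 = 0.047617
Posterior odds = 0.015805 / 0.047617 ≈ 0.332.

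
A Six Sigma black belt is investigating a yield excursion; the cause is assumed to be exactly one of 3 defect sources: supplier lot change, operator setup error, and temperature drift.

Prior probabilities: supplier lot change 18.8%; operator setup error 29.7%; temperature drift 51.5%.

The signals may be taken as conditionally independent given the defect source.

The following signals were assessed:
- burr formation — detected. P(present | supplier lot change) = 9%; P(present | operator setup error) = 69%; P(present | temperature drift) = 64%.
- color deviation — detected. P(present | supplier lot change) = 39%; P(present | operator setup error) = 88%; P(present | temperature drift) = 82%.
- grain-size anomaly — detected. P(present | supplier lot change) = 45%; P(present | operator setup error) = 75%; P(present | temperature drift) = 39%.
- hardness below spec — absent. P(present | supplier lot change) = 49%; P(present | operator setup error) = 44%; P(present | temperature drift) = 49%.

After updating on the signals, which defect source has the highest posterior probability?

By Bayes' rule with conditional independence, the unnormalized weight for each hypothesis is prior × ∏ likelihoods (using 1 − P(present | H) for each absent signal):
  supplier lot change: 0.188 × 0.09 × 0.39 × 0.45 × (1 − 0.49) = 0.0015144
  operator setup error: 0.297 × 0.69 × 0.88 × 0.75 × (1 − 0.44) = 0.075742
  temperature drift: 0.515 × 0.64 × 0.82 × 0.39 × (1 − 0.49) = 0.053757
Marginal likelihood of the evidence = 0.13101.
P(supplier lot change | evidence) ≈ 0.0015144 / 0.13101 ≈ 0.012
P(operator setup error | evidence) ≈ 0.075742 / 0.13101 ≈ 0.578
P(temperature drift | evidence) ≈ 0.053757 / 0.13101 ≈ 0.410
The largest is 0.578, so operator setup error is most probable.

operator setup error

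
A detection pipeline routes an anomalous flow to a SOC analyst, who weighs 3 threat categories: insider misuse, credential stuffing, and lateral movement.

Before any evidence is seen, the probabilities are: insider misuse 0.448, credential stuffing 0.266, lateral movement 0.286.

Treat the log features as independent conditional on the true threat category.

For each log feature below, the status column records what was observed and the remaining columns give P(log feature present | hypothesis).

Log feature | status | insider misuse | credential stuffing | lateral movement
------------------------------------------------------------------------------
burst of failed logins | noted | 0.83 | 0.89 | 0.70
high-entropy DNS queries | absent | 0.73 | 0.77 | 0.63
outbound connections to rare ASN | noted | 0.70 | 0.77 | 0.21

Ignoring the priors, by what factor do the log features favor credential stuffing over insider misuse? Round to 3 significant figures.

Take the product of per-log feature likelihoods under each hypothesis (using 1 − P(present | H) for each absent log feature), then divide.
  credential stuffing: 0.89 × (1 − 0.77) × 0.77 = 0.15762
  insider misuse: 0.83 × (1 − 0.73) × 0.70 = 0.15687
Bayes factor = 0.15762 / 0.15687 ≈ 1.00

1.00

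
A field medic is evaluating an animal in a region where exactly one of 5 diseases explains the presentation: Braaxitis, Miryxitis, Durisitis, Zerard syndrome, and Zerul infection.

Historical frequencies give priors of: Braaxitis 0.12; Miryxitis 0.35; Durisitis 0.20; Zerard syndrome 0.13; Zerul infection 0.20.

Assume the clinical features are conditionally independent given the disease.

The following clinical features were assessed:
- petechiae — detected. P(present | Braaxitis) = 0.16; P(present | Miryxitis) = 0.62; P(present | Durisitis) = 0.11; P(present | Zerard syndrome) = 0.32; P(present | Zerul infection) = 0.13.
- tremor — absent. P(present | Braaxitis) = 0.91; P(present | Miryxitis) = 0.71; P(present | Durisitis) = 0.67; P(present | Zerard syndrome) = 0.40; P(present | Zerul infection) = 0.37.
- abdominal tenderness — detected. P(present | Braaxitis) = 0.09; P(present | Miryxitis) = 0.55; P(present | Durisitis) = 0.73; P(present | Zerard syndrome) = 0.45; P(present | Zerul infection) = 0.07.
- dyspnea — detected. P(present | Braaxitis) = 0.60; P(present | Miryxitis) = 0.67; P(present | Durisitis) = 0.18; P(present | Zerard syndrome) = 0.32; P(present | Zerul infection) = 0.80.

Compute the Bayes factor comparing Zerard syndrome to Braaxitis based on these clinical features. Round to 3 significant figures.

Take the product of per-clinical feature likelihoods under each hypothesis (using 1 − P(present | H) for each absent clinical feature), then divide.
  Zerard syndrome: 0.32 × (1 − 0.40) × 0.45 × 0.32 = 0.027648
  Braaxitis: 0.16 × (1 − 0.91) × 0.09 × 0.60 = 0.0007776
Bayes factor = 0.027648 / 0.0007776 ≈ 35.6

35.6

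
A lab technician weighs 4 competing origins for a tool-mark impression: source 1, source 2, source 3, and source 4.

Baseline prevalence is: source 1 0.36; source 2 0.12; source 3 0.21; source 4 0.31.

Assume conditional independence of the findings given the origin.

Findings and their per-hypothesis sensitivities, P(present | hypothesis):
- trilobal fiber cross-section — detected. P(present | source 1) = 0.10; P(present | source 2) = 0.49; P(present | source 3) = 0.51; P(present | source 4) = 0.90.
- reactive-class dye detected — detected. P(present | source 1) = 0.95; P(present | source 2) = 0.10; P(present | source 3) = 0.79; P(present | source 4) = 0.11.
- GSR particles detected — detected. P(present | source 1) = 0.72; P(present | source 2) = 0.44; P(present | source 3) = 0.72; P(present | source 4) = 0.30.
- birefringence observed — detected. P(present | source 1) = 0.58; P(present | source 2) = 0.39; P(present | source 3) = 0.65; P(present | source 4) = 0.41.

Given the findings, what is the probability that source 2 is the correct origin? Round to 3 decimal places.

0.017

For each hypothesis, the unnormalized posterior weight is prior × product of the finding likelihoods:
  source 1: 0.36 × 0.10 × 0.95 × 0.72 × 0.58 = 0.014282
  source 2: 0.12 × 0.49 × 0.10 × 0.44 × 0.39 = 0.001009
  source 3: 0.21 × 0.51 × 0.79 × 0.72 × 0.65 = 0.039597
  source 4: 0.31 × 0.90 × 0.11 × 0.30 × 0.41 = 0.0037749
Normalizing constant Z = 0.014282 + 0.001009 + 0.039597 + 0.0037749 = 0.058663.
P(source 2 | evidence) = 0.001009 / 0.058663 ≈ 0.017.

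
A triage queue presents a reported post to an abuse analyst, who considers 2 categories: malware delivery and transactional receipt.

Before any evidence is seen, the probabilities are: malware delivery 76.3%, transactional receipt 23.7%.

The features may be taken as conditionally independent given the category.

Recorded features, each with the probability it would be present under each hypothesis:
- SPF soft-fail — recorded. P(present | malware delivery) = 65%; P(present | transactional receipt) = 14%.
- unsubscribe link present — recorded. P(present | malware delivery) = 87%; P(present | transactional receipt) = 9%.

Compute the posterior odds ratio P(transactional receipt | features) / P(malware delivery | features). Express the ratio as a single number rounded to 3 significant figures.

0.00692

Posterior odds equal prior odds times the likelihood ratio; only the two competing hypotheses matter.
  transactional receipt: 0.237 × 0.14 × 0.09 = 0.0029862
  malware delivery: 0.763 × 0.65 × 0.87 = 0.43148
Posterior odds = 0.0029862 / 0.43148 ≈ 0.00692.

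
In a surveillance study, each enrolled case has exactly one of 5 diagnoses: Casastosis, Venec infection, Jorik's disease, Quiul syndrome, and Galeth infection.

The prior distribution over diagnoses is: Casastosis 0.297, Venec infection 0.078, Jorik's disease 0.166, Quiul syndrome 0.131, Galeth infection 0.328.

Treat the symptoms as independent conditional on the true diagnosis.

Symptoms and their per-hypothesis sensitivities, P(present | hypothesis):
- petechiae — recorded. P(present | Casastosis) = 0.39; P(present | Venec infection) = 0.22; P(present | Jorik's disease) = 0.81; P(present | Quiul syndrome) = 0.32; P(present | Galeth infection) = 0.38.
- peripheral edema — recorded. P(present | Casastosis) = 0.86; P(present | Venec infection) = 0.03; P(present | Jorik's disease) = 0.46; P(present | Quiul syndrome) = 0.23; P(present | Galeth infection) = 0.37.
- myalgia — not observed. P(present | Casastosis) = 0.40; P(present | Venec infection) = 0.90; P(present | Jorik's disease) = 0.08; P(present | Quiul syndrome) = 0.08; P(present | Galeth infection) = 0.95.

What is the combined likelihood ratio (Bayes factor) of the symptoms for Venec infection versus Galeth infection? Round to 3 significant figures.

Joint likelihood of the symptom pattern under each hypothesis (using 1 − P(present | H) for each absent symptom):
  Venec infection: 0.22 × 0.03 × (1 − 0.90) = 0.00066
  Galeth infection: 0.38 × 0.37 × (1 − 0.95) = 0.00703
Bayes factor = 0.00066 / 0.00703 ≈ 0.0939

0.0939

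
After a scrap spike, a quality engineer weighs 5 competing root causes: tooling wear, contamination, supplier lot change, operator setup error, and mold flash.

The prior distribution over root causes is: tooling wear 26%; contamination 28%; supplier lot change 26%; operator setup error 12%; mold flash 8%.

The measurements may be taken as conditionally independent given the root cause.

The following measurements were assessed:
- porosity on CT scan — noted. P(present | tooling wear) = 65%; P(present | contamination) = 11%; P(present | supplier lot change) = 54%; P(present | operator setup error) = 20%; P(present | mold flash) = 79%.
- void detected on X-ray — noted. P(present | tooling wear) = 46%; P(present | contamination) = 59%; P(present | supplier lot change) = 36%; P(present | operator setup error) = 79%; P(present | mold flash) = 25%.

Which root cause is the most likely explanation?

tooling wear

Multiply each prior by the joint likelihood of the measurement pattern:
  tooling wear: 0.26 × 0.65 × 0.46 = 0.07774
  contamination: 0.28 × 0.11 × 0.59 = 0.018172
  supplier lot change: 0.26 × 0.54 × 0.36 = 0.050544
  operator setup error: 0.12 × 0.20 × 0.79 = 0.01896
  mold flash: 0.08 × 0.79 × 0.25 = 0.0158
The unnormalized weights sum to 0.18122.
P(tooling wear | evidence) ≈ 0.07774 / 0.18122 ≈ 0.429
P(contamination | evidence) ≈ 0.018172 / 0.18122 ≈ 0.100
P(supplier lot change | evidence) ≈ 0.050544 / 0.18122 ≈ 0.279
P(operator setup error | evidence) ≈ 0.01896 / 0.18122 ≈ 0.105
P(mold flash | evidence) ≈ 0.0158 / 0.18122 ≈ 0.087
The largest is 0.429, so tooling wear is most probable.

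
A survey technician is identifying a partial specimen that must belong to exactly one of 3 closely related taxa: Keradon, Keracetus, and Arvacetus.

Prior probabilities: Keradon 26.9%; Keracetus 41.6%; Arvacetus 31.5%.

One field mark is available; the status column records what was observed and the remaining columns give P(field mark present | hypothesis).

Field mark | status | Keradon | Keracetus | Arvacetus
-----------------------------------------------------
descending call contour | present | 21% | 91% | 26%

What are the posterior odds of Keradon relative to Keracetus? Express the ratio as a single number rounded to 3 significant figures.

0.149

The normalizing constant cancels in an odds ratio, so compute prior × likelihood for the two hypotheses only:
  Keradon: 0.269 × 0.21 = 0.05649
  Keracetus: 0.416 × 0.91 = 0.37856
Posterior odds = 0.05649 / 0.37856 ≈ 0.149.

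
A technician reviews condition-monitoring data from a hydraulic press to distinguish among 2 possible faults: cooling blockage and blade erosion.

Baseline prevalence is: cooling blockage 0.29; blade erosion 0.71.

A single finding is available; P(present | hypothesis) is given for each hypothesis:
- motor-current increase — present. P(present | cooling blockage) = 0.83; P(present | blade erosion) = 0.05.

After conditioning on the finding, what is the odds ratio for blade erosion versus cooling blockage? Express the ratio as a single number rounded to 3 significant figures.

The normalizing constant cancels in an odds ratio, so compute prior × likelihood for the two hypotheses only:
  blade erosion: 0.71 × 0.05 = 0.0355
  cooling blockage: 0.29 × 0.83 = 0.2407
Odds(blade erosion : cooling blockage) = 0.0355 / 0.2407 ≈ 0.147.

0.147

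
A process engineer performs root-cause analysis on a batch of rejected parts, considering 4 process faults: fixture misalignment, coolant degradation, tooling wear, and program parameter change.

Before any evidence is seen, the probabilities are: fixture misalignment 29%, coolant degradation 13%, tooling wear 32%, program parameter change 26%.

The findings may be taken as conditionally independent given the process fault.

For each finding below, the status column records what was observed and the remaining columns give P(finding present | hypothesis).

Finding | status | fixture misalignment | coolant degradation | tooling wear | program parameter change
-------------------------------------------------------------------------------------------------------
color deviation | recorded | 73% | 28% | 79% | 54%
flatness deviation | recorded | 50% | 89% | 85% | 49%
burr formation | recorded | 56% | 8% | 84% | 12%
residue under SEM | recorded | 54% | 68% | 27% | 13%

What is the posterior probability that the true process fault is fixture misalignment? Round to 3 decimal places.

0.383

Multiply each prior by the joint likelihood of the evidence pattern:
  fixture misalignment: 0.29 × 0.73 × 0.50 × 0.56 × 0.54 = 0.032009
  coolant degradation: 0.13 × 0.28 × 0.89 × 0.08 × 0.68 = 0.0017623
  tooling wear: 0.32 × 0.79 × 0.85 × 0.84 × 0.27 = 0.048735
  program parameter change: 0.26 × 0.54 × 0.49 × 0.12 × 0.13 = 0.0010732
Marginal likelihood of the evidence = 0.083579.
P(fixture misalignment | evidence) = 0.032009 / 0.083579 ≈ 0.383.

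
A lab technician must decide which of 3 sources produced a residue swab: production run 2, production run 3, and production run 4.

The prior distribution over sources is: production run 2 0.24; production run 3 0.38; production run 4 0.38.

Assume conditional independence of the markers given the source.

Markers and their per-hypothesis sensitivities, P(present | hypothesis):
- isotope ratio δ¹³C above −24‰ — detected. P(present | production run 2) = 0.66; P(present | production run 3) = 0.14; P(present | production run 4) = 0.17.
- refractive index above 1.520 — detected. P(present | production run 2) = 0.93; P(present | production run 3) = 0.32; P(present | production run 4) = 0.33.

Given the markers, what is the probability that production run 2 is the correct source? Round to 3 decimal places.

Multiply each prior by the joint likelihood of the marker pattern:
  production run 2: 0.24 × 0.66 × 0.93 = 0.14731
  production run 3: 0.38 × 0.14 × 0.32 = 0.017024
  production run 4: 0.38 × 0.17 × 0.33 = 0.021318
Marginal likelihood of the evidence = 0.18565.
P(production run 2 | evidence) = 0.14731 / 0.18565 ≈ 0.793.

0.793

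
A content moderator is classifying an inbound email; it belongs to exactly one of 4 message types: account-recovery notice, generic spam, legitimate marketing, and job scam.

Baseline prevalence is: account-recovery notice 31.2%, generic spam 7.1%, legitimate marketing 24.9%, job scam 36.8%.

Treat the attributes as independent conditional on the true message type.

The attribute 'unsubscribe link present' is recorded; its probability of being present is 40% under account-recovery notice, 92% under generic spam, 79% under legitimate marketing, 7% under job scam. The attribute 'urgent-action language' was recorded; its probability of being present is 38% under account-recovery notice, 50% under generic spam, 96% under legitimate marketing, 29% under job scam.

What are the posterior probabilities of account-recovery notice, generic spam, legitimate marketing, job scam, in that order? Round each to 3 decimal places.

By Bayes' rule with conditional independence, the unnormalized weight for each hypothesis is prior × ∏ likelihoods:
  account-recovery notice: 0.312 × 0.40 × 0.38 = 0.047424
  generic spam: 0.071 × 0.92 × 0.50 = 0.03266
  legitimate marketing: 0.249 × 0.79 × 0.96 = 0.18884
  job scam: 0.368 × 0.07 × 0.29 = 0.0074704
Marginal likelihood of the evidence = 0.2764.
P(account-recovery notice | evidence) = 0.047424 / 0.2764 ≈ 0.172
P(generic spam | evidence) = 0.03266 / 0.2764 ≈ 0.118
P(legitimate marketing | evidence) = 0.18884 / 0.2764 ≈ 0.683
P(job scam | evidence) = 0.0074704 / 0.2764 ≈ 0.027

0.172, 0.118, 0.683, 0.027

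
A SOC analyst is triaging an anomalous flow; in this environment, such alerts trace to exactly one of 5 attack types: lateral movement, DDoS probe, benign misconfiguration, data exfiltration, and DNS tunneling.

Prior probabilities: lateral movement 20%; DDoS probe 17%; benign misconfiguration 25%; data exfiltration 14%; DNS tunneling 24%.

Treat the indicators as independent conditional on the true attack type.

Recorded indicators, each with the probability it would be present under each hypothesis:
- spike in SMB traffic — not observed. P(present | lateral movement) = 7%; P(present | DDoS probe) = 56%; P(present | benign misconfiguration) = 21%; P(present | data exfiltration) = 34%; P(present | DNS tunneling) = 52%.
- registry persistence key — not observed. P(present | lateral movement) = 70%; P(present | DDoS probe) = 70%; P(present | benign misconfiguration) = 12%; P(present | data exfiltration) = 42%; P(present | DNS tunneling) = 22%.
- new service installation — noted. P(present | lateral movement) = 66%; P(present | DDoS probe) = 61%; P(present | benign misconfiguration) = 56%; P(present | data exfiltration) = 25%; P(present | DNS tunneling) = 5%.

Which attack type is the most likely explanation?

By Bayes' rule with conditional independence, the unnormalized weight for each hypothesis is prior × ∏ likelihoods (using 1 − P(present | H) for each absent indicator):
  lateral movement: 0.20 × (1 − 0.07) × (1 − 0.70) × 0.66 = 0.036828
  DDoS probe: 0.17 × (1 − 0.56) × (1 − 0.70) × 0.61 = 0.013688
  benign misconfiguration: 0.25 × (1 − 0.21) × (1 − 0.12) × 0.56 = 0.097328
  data exfiltration: 0.14 × (1 − 0.34) × (1 − 0.42) × 0.25 = 0.013398
  DNS tunneling: 0.24 × (1 − 0.52) × (1 − 0.22) × 0.05 = 0.0044928
Normalizing constant Z = 0.036828 + 0.013688 + 0.097328 + 0.013398 + 0.0044928 = 0.16574.
P(lateral movement | evidence) ≈ 0.036828 / 0.16574 ≈ 0.222
P(DDoS probe | evidence) ≈ 0.013688 / 0.16574 ≈ 0.083
P(benign misconfiguration | evidence) ≈ 0.097328 / 0.16574 ≈ 0.587
P(data exfiltration | evidence) ≈ 0.013398 / 0.16574 ≈ 0.081
P(DNS tunneling | evidence) ≈ 0.0044928 / 0.16574 ≈ 0.027
The largest is 0.587, so benign misconfiguration is most probable.

benign misconfiguration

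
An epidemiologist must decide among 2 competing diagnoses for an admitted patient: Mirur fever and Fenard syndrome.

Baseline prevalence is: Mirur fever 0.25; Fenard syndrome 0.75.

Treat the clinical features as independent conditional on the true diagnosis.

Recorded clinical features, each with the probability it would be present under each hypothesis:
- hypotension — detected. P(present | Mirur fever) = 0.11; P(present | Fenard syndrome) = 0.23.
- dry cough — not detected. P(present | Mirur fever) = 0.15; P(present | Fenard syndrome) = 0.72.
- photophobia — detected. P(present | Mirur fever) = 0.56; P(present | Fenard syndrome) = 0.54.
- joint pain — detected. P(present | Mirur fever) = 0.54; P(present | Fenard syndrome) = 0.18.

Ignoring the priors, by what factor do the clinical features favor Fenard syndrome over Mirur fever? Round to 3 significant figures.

The Bayes factor is the ratio of the joint likelihoods of the clinical feature pattern under the two hypotheses (using 1 − P(present | H) for each absent clinical feature).
  Fenard syndrome: 0.23 × (1 − 0.72) × 0.54 × 0.18 = 0.0062597
  Mirur fever: 0.11 × (1 − 0.15) × 0.56 × 0.54 = 0.028274
Bayes factor = 0.0062597 / 0.028274 ≈ 0.221

0.221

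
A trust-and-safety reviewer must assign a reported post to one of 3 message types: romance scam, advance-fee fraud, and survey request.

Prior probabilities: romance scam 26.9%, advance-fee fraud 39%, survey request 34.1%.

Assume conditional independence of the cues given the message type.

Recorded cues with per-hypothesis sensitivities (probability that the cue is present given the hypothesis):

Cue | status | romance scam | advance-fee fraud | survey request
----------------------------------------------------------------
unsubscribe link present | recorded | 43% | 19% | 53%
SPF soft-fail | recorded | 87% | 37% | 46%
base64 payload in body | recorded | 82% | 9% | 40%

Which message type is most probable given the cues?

romance scam

By Bayes' rule with conditional independence, the unnormalized weight for each hypothesis is prior × ∏ likelihoods:
  romance scam: 0.269 × 0.43 × 0.87 × 0.82 = 0.082519
  advance-fee fraud: 0.390 × 0.19 × 0.37 × 0.09 = 0.0024675
  survey request: 0.341 × 0.53 × 0.46 × 0.40 = 0.033254
Marginal likelihood of the evidence = 0.11824.
P(romance scam | evidence) ≈ 0.082519 / 0.11824 ≈ 0.698
P(advance-fee fraud | evidence) ≈ 0.0024675 / 0.11824 ≈ 0.021
P(survey request | evidence) ≈ 0.033254 / 0.11824 ≈ 0.281
The largest is 0.698, so romance scam is most probable.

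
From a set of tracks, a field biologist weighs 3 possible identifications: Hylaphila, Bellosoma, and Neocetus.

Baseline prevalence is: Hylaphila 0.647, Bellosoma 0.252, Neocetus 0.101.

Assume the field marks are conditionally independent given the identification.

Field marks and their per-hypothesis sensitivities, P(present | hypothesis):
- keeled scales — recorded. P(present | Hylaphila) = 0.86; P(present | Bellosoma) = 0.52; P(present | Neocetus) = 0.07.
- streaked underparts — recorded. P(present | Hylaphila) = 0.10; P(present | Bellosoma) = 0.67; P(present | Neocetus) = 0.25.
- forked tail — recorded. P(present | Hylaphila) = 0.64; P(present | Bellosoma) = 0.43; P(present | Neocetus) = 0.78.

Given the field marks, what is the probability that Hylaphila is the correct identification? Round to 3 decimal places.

0.476

Multiply each prior by the joint likelihood of the field mark pattern:
  Hylaphila: 0.647 × 0.86 × 0.10 × 0.64 = 0.035611
  Bellosoma: 0.252 × 0.52 × 0.67 × 0.43 = 0.037753
  Neocetus: 0.101 × 0.07 × 0.25 × 0.78 = 0.0013787
Normalizing constant Z = 0.035611 + 0.037753 + 0.0013787 = 0.074742.
P(Hylaphila | evidence) = 0.035611 / 0.074742 ≈ 0.476.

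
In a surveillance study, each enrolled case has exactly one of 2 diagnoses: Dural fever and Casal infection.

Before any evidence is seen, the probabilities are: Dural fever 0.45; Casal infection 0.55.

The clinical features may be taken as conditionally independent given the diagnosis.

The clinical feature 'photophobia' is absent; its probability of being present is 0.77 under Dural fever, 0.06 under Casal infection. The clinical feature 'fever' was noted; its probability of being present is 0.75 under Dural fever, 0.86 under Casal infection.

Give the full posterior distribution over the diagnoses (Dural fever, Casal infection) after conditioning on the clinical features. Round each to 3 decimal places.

Multiply each prior by the joint likelihood of the clinical feature pattern (using 1 − P(present | H) for each absent clinical feature):
  Dural fever: 0.45 × (1 − 0.77) × 0.75 = 0.077625
  Casal infection: 0.55 × (1 − 0.06) × 0.86 = 0.44462
The unnormalized weights sum to 0.52225.
P(Dural fever | evidence) = 0.077625 / 0.52225 ≈ 0.149
P(Casal infection | evidence) = 0.44462 / 0.52225 ≈ 0.851

0.149, 0.851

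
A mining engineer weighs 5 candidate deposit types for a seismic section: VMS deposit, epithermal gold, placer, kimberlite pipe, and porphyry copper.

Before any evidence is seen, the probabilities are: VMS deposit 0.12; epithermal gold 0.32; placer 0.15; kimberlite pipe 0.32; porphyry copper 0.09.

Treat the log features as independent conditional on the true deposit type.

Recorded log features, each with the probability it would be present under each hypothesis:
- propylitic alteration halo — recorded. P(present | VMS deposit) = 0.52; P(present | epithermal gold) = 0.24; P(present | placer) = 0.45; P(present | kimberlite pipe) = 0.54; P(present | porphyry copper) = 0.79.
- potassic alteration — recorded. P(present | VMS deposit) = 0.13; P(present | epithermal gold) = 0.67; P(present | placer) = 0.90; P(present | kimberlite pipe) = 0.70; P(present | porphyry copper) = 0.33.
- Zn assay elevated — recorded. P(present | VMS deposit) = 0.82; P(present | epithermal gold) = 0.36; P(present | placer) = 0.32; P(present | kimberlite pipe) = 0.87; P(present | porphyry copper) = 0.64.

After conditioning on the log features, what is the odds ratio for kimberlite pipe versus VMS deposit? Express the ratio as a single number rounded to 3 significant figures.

15.8

The normalizing constant cancels in an odds ratio, so compute prior × likelihood for the two hypotheses only:
  kimberlite pipe: 0.32 × 0.54 × 0.70 × 0.87 = 0.10524
  VMS deposit: 0.12 × 0.52 × 0.13 × 0.82 = 0.0066518
Posterior odds = 0.10524 / 0.0066518 ≈ 15.8.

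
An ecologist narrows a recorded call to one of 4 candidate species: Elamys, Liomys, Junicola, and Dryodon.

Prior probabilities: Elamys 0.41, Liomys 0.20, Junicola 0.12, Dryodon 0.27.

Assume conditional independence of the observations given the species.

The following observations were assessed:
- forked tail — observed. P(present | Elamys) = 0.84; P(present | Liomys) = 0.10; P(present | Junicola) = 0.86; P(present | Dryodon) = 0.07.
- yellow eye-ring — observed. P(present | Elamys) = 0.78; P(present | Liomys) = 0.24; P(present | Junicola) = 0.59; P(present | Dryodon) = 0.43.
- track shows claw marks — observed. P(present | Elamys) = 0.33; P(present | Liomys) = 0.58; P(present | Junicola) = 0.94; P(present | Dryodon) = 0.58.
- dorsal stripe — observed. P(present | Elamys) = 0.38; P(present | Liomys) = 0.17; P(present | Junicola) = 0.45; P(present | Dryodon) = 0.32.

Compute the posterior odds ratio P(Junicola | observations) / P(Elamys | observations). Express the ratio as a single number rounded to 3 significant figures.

The normalizing constant cancels in an odds ratio, so compute prior × likelihood for the two hypotheses only:
  Junicola: 0.12 × 0.86 × 0.59 × 0.94 × 0.45 = 0.025756
  Elamys: 0.41 × 0.84 × 0.78 × 0.33 × 0.38 = 0.033686
Odds(Junicola : Elamys) = 0.025756 / 0.033686 ≈ 0.765.

0.765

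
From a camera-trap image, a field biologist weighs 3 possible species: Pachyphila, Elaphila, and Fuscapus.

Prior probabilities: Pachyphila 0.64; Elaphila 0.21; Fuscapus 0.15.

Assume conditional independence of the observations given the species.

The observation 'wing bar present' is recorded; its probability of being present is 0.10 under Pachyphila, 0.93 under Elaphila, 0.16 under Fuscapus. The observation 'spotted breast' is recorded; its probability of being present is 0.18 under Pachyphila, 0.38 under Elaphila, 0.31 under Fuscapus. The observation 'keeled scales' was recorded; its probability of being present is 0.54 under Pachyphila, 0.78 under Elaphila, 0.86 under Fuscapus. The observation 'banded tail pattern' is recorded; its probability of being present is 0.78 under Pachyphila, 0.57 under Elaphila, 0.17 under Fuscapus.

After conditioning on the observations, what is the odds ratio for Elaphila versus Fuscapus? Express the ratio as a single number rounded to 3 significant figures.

Posterior odds equal prior odds times the likelihood ratio; only the two competing hypotheses matter.
  Elaphila: 0.21 × 0.93 × 0.38 × 0.78 × 0.57 = 0.032996
  Fuscapus: 0.15 × 0.16 × 0.31 × 0.86 × 0.17 = 0.0010877
Odds(Elaphila : Fuscapus) = 0.032996 / 0.0010877 ≈ 30.3.

30.3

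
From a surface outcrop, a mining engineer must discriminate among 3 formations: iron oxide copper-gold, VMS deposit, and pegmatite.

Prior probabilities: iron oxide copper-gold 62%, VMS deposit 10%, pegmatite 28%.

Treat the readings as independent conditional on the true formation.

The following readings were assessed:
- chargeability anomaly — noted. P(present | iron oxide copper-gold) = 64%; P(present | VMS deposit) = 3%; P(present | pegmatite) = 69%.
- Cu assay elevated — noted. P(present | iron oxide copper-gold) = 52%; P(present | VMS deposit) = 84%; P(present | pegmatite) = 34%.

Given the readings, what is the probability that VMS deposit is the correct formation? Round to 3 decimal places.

0.009

By Bayes' rule with conditional independence, the unnormalized weight for each hypothesis is prior × ∏ likelihoods:
  iron oxide copper-gold: 0.62 × 0.64 × 0.52 = 0.20634
  VMS deposit: 0.10 × 0.03 × 0.84 = 0.00252
  pegmatite: 0.28 × 0.69 × 0.34 = 0.065688
Normalizing constant Z = 0.20634 + 0.00252 + 0.065688 = 0.27454.
P(VMS deposit | evidence) = 0.00252 / 0.27454 ≈ 0.009.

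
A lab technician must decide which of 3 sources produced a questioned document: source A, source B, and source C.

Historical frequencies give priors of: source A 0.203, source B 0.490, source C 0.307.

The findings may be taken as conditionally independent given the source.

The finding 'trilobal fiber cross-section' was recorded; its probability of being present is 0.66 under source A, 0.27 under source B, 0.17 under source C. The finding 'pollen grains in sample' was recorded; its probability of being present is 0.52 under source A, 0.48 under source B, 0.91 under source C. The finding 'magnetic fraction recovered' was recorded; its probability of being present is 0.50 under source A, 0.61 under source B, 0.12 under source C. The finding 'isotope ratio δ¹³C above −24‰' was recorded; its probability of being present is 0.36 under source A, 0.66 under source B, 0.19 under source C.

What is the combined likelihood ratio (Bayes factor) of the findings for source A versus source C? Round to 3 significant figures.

17.5

The Bayes factor is the ratio of the joint likelihoods of the evidence pattern under the two hypotheses.
  source A: 0.66 × 0.52 × 0.50 × 0.36 = 0.061776
  source C: 0.17 × 0.91 × 0.12 × 0.19 = 0.0035272
Bayes factor = 0.061776 / 0.0035272 ≈ 17.5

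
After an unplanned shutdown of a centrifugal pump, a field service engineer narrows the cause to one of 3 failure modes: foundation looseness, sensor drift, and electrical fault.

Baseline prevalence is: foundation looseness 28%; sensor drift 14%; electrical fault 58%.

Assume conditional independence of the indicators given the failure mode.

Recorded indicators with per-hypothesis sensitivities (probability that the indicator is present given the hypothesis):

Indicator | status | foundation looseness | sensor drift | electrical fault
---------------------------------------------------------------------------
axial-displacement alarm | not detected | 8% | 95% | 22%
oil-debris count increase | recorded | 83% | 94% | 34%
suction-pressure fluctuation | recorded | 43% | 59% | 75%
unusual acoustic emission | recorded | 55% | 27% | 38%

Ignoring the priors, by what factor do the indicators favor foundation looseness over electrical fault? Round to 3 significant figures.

The Bayes factor is the ratio of the joint likelihoods of the indicator pattern under the two hypotheses (using 1 − P(present | H) for each absent indicator).
  foundation looseness: (1 − 0.08) × 0.83 × 0.43 × 0.55 = 0.18059
  electrical fault: (1 − 0.22) × 0.34 × 0.75 × 0.38 = 0.075582
Bayes factor = 0.18059 / 0.075582 ≈ 2.39

2.39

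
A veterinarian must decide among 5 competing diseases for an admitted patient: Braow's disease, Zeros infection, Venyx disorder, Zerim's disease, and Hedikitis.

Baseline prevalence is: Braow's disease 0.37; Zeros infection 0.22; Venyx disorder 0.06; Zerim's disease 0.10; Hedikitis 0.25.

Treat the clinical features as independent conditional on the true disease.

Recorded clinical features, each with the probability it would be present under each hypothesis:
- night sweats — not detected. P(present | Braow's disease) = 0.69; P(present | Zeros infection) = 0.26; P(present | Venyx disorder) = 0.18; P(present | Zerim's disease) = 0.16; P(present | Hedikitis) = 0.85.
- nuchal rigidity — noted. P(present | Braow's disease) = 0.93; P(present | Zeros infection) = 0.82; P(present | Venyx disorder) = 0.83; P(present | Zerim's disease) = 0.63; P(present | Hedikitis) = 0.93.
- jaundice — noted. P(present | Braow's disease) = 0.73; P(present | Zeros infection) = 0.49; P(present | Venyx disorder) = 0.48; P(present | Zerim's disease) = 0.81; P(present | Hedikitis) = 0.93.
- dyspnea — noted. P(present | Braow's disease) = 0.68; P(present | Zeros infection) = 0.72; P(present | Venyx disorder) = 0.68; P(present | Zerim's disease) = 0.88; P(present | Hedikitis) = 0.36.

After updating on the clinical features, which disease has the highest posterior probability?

Braow's disease

For each hypothesis, the unnormalized posterior weight is prior × product of the clinical feature likelihoods (using 1 − P(present | H) for each absent clinical feature):
  Braow's disease: 0.37 × (1 − 0.69) × 0.93 × 0.73 × 0.68 = 0.052951
  Zeros infection: 0.22 × (1 − 0.26) × 0.82 × 0.49 × 0.72 = 0.047097
  Venyx disorder: 0.06 × (1 − 0.18) × 0.83 × 0.48 × 0.68 = 0.013329
  Zerim's disease: 0.10 × (1 − 0.16) × 0.63 × 0.81 × 0.88 = 0.037721
  Hedikitis: 0.25 × (1 − 0.85) × 0.93 × 0.93 × 0.36 = 0.011676
The unnormalized weights sum to 0.16278.
P(Braow's disease | evidence) ≈ 0.052951 / 0.16278 ≈ 0.325
P(Zeros infection | evidence) ≈ 0.047097 / 0.16278 ≈ 0.289
P(Venyx disorder | evidence) ≈ 0.013329 / 0.16278 ≈ 0.082
P(Zerim's disease | evidence) ≈ 0.037721 / 0.16278 ≈ 0.232
P(Hedikitis | evidence) ≈ 0.011676 / 0.16278 ≈ 0.072
The largest is 0.325, so Braow's disease is most probable.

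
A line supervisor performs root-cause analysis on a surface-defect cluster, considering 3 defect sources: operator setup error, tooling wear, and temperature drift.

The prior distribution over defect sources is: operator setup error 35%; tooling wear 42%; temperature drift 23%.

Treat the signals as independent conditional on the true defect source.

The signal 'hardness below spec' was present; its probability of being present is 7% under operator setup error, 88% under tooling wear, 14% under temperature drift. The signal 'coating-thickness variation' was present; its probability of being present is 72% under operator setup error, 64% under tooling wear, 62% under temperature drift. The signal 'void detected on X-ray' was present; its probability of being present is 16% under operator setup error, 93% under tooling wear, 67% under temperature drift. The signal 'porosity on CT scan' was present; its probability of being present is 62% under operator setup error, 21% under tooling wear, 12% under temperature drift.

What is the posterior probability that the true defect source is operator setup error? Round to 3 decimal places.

0.035

By Bayes' rule with conditional independence, the unnormalized weight for each hypothesis is prior × ∏ likelihoods:
  operator setup error: 0.35 × 0.07 × 0.72 × 0.16 × 0.62 = 0.0017499
  tooling wear: 0.42 × 0.88 × 0.64 × 0.93 × 0.21 = 0.046197
  temperature drift: 0.23 × 0.14 × 0.62 × 0.67 × 0.12 = 0.0016051
The unnormalized weights sum to 0.049552.
P(operator setup error | evidence) = 0.0017499 / 0.049552 ≈ 0.035.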